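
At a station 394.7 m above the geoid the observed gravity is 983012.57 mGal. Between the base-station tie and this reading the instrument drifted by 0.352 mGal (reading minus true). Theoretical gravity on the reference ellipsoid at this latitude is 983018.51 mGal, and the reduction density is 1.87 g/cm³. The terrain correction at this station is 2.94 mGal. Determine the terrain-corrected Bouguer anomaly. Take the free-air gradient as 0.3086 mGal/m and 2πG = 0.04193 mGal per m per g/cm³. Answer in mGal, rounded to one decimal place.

87.5

Drift-corrected reading = 983012.57 − (0.352) = 983012.218 mGal
Free-air correction = 0.3086 × 394.7 = 121.80 mGal
Free-air anomaly = 983012.218 − 983018.51 + (121.80) = 115.508 mGal
Bouguer slab correction = 0.04193 × 1.87 × 394.7 = 30.95 mGal
Simple Bouguer anomaly = 115.508 − (30.95) = 84.558 mGal
Complete Bouguer anomaly = 84.558 + 2.94 = 87.498 mGal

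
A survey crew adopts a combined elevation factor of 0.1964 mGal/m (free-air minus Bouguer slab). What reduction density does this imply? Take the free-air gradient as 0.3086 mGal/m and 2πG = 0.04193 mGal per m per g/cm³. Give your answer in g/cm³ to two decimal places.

2.68

0.1964 = 0.3086 − 0.04193 × ρ
ρ = (0.3086 − 0.1964) / 0.04193 = 2.68 g/cm³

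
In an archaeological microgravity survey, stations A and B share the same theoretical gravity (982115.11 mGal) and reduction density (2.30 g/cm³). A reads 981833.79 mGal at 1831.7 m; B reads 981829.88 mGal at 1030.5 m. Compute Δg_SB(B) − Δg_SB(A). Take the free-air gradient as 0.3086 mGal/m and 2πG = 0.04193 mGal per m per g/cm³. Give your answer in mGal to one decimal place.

Δg_SB(A) = 981833.79 − 982115.11 + 0.3086×1831.7 − 0.04193×2.30×1831.7 = 107.30 mGal
Δg_SB(B) = 981829.88 − 982115.11 + 0.3086×1030.5 − 0.04193×2.30×1030.5 = -66.60 mGal
Difference = -66.60 − (107.30) = -173.90 mGal

-173.9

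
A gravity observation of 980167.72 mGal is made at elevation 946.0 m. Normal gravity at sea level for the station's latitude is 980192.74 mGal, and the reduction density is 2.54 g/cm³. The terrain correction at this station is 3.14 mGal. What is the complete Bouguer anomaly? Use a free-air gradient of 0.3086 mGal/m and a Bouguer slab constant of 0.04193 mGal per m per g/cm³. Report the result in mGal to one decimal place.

Free-air correction = 0.3086 × 946.0 = 291.94 mGal
Free-air anomaly = 980167.72 − 980192.74 + (291.94) = 266.92 mGal
Bouguer slab correction = 0.04193 × 2.54 × 946.0 = 100.75 mGal
Simple Bouguer anomaly = 266.92 − (100.75) = 166.17 mGal
Complete Bouguer anomaly = 166.17 + 3.14 = 169.31 mGal

169.3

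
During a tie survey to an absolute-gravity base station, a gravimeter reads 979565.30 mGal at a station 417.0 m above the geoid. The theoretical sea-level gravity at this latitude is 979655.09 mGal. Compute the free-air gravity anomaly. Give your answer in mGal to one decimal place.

38.9

Free-air correction = 0.3086 × 417.0 = 128.69 mGal
Free-air anomaly = 979565.30 − 979655.09 + (128.69) = 38.90 mGal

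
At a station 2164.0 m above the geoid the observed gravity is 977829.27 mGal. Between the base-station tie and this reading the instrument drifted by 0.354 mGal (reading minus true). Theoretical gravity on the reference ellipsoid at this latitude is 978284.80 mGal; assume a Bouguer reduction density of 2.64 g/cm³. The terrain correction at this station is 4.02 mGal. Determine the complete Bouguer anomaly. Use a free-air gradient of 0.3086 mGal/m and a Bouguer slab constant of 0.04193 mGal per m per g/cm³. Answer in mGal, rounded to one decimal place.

Drift-corrected reading = 977829.27 − (0.354) = 977828.916 mGal
Free-air correction = 0.3086 × 2164.0 = 667.81 mGal
Free-air anomaly = 977828.916 − 978284.80 + (667.81) = 211.926 mGal
Bouguer slab correction = 0.04193 × 2.64 × 2164.0 = 239.54 mGal
Simple Bouguer anomaly = 211.926 − (239.54) = -27.614 mGal
Complete Bouguer anomaly = -27.614 + 4.02 = -23.594 mGal

-23.6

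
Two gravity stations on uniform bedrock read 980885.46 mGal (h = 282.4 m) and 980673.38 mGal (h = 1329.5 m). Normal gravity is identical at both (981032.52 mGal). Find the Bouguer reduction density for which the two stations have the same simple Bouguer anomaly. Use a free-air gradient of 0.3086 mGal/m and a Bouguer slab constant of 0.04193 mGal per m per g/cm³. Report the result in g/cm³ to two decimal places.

2.53

Δg_obs = 980673.38 − 980885.46 = -212.08 mGal over Δh = 1329.5 − 282.4 = 1047.1 m
Equal Bouguer anomalies ⇒ Δg_obs + (0.3086 − 0.04193ρ)·Δh = 0
0.3086 − 0.04193ρ = −Δg_obs/Δh = 0.20254
ρ = (0.3086 − 0.20254) / 0.04193 = 2.53 g/cm³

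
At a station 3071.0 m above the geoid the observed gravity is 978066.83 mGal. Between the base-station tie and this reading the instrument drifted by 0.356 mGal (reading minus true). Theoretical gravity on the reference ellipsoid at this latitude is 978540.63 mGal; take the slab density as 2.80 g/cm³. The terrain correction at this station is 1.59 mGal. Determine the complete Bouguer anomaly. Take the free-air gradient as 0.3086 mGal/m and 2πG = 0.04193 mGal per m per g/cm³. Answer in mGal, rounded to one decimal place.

Drift-corrected reading = 978066.83 − (0.356) = 978066.474 mGal
Free-air correction = 0.3086 × 3071.0 = 947.71 mGal
Free-air anomaly = 978066.474 − 978540.63 + (947.71) = 473.554 mGal
Bouguer slab correction = 0.04193 × 2.80 × 3071.0 = 360.55 mGal
Simple Bouguer anomaly = 473.554 − (360.55) = 113.004 mGal
Complete Bouguer anomaly = 113.004 + 1.59 = 114.594 mGal

114.6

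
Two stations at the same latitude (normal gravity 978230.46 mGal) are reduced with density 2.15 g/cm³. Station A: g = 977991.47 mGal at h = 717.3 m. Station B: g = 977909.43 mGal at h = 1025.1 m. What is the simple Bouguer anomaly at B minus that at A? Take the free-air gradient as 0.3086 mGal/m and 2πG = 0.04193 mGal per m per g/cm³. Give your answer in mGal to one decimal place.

-14.8

Δg_SB(A) = 977991.47 − 978230.46 + 0.3086×717.3 − 0.04193×2.15×717.3 = -82.30 mGal
Δg_SB(B) = 977909.43 − 978230.46 + 0.3086×1025.1 − 0.04193×2.15×1025.1 = -97.10 mGal
Difference = -97.10 − (-82.30) = -14.80 mGal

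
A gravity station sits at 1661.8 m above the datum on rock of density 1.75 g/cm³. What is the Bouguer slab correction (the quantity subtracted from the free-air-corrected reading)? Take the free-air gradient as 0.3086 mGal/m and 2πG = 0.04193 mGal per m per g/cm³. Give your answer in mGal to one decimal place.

121.9

Bouguer slab correction = 0.04193 × 1.75 × 1661.8 = 121.9 mGal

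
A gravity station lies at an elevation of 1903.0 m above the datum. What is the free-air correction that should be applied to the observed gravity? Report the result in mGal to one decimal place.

587.3

Free-air correction = 0.3086 × 1903.0 = 587.3 mGal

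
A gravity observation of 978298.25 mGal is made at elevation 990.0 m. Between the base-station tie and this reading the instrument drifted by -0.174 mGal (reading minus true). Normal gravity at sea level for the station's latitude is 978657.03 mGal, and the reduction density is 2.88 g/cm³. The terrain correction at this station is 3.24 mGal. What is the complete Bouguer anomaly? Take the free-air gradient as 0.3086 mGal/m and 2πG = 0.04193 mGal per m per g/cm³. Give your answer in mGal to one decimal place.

-169.4

Drift-corrected reading = 978298.25 − (-0.174) = 978298.424 mGal
Free-air correction = 0.3086 × 990.0 = 305.51 mGal
Free-air anomaly = 978298.424 − 978657.03 + (305.51) = -53.096 mGal
Bouguer slab correction = 0.04193 × 2.88 × 990.0 = 119.55 mGal
Simple Bouguer anomaly = -53.096 − (119.55) = -172.646 mGal
Complete Bouguer anomaly = -172.646 + 3.24 = -169.406 mGal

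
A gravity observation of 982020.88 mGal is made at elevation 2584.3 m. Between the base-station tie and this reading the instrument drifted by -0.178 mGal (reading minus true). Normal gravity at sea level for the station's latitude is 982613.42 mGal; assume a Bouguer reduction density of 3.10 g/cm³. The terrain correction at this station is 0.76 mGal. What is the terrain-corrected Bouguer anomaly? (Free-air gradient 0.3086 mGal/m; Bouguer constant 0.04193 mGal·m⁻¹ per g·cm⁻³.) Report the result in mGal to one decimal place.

-130.0

Drift-corrected reading = 982020.88 − (-0.178) = 982021.058 mGal
Free-air correction = 0.3086 × 2584.3 = 797.51 mGal
Free-air anomaly = 982021.058 − 982613.42 + (797.51) = 205.148 mGal
Bouguer slab correction = 0.04193 × 3.10 × 2584.3 = 335.92 mGal
Simple Bouguer anomaly = 205.148 − (335.92) = -130.772 mGal
Complete Bouguer anomaly = -130.772 + 0.76 = -130.012 mGal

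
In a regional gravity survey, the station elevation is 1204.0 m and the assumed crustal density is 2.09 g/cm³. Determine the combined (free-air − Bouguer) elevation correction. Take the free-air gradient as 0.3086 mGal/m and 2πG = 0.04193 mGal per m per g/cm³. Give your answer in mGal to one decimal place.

Combined gradient = 0.3086 − 0.04193 × 2.09 = 0.2209663 mGal/m
Combined elevation correction = 0.2209663 × 1204.0 = 266.0 mGal

266.0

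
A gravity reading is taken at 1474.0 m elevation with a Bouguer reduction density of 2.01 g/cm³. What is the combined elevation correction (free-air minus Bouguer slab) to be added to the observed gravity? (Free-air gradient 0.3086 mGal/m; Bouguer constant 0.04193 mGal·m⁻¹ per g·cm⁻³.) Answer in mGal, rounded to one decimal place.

Combined gradient = 0.3086 − 0.04193 × 2.01 = 0.2243207 mGal/m
Combined elevation correction = 0.2243207 × 1474.0 = 330.6 mGal

330.6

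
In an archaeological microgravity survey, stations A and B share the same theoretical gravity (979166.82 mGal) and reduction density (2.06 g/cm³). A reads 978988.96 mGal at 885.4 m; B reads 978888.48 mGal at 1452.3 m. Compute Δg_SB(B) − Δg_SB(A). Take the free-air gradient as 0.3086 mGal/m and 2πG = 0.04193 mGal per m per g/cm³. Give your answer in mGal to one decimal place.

25.5

Δg_SB(A) = 978988.96 − 979166.82 + 0.3086×885.4 − 0.04193×2.06×885.4 = 18.90 mGal
Δg_SB(B) = 978888.48 − 979166.82 + 0.3086×1452.3 − 0.04193×2.06×1452.3 = 44.40 mGal
Difference = 44.40 − (18.90) = 25.50 mGal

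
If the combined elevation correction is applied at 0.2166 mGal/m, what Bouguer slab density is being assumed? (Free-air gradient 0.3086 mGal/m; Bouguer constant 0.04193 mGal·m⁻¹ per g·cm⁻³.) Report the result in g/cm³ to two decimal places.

2.19

0.2166 = 0.3086 − 0.04193 × ρ
ρ = (0.3086 − 0.2166) / 0.04193 = 2.19 g/cm³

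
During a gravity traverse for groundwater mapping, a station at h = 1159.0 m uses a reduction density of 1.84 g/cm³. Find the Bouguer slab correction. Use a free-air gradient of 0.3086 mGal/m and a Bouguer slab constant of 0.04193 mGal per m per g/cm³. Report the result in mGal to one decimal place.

89.4

Bouguer slab correction = 0.04193 × 1.84 × 1159.0 = 89.4 mGal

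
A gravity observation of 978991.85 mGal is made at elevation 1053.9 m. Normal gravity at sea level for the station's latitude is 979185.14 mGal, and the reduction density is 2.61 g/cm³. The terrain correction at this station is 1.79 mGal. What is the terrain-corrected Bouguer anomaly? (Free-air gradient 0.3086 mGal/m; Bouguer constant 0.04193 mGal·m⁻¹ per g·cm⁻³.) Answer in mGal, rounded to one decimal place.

18.4

Free-air correction = 0.3086 × 1053.9 = 325.23 mGal
Free-air anomaly = 978991.85 − 979185.14 + (325.23) = 131.94 mGal
Bouguer slab correction = 0.04193 × 2.61 × 1053.9 = 115.34 mGal
Simple Bouguer anomaly = 131.94 − (115.34) = 16.60 mGal
Complete Bouguer anomaly = 16.60 + 1.79 = 18.39 mGal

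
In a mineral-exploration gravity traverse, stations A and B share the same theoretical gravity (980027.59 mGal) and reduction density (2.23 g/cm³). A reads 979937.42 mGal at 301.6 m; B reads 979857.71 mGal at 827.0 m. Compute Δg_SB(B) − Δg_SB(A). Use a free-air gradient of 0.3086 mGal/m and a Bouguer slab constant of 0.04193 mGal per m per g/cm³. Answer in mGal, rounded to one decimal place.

33.3

Δg_SB(A) = 979937.42 − 980027.59 + 0.3086×301.6 − 0.04193×2.23×301.6 = -25.30 mGal
Δg_SB(B) = 979857.71 − 980027.59 + 0.3086×827.0 − 0.04193×2.23×827.0 = 8.00 mGal
Difference = 8.00 − (-25.30) = 33.30 mGal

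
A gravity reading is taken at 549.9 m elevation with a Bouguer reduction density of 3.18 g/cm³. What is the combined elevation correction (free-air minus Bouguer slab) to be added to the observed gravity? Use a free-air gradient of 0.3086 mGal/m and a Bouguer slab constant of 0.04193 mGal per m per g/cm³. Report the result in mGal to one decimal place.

Combined gradient = 0.3086 − 0.04193 × 3.18 = 0.1752626 mGal/m
Combined elevation correction = 0.1752626 × 549.9 = 96.4 mGal

96.4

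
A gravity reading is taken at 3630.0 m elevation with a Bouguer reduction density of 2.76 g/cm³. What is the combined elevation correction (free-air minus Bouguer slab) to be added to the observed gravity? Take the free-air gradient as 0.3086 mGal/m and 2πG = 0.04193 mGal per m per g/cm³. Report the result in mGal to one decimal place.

Combined gradient = 0.3086 − 0.04193 × 2.76 = 0.1928732 mGal/m
Combined elevation correction = 0.1928732 × 3630.0 = 700.1 mGal

700.1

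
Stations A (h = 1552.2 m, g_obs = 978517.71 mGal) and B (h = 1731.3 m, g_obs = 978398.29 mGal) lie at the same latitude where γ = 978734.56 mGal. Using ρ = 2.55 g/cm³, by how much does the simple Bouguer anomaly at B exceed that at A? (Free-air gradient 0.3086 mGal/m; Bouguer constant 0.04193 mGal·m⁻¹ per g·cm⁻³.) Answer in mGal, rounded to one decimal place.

-83.3

Δg_SB(A) = 978517.71 − 978734.56 + 0.3086×1552.2 − 0.04193×2.55×1552.2 = 96.20 mGal
Δg_SB(B) = 978398.29 − 978734.56 + 0.3086×1731.3 − 0.04193×2.55×1731.3 = 12.90 mGal
Difference = 12.90 − (96.20) = -83.30 mGal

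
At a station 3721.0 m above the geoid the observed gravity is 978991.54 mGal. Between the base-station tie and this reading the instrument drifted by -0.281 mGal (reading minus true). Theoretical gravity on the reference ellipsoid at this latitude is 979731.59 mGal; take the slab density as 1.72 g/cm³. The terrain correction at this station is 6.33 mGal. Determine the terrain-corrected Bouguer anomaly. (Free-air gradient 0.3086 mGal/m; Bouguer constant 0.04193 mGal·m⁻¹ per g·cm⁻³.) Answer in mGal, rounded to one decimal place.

146.5

Drift-corrected reading = 978991.54 − (-0.281) = 978991.821 mGal
Free-air correction = 0.3086 × 3721.0 = 1148.30 mGal
Free-air anomaly = 978991.821 − 979731.59 + (1148.30) = 408.531 mGal
Bouguer slab correction = 0.04193 × 1.72 × 3721.0 = 268.36 mGal
Simple Bouguer anomaly = 408.531 − (268.36) = 140.171 mGal
Complete Bouguer anomaly = 140.171 + 6.33 = 146.501 mGal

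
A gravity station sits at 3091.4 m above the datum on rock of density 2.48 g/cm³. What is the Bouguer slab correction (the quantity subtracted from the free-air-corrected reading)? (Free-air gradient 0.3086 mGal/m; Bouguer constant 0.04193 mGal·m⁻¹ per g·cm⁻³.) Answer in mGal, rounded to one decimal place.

321.5

Bouguer slab correction = 0.04193 × 2.48 × 3091.4 = 321.5 mGal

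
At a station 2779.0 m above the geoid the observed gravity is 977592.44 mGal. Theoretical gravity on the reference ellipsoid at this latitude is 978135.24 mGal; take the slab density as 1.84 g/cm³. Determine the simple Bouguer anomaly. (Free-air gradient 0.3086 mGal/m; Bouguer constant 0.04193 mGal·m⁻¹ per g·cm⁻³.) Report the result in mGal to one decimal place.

Free-air correction = 0.3086 × 2779.0 = 857.60 mGal
Free-air anomaly = 977592.44 − 978135.24 + (857.60) = 314.80 mGal
Bouguer slab correction = 0.04193 × 1.84 × 2779.0 = 214.40 mGal
Simple Bouguer anomaly = 314.80 − (214.40) = 100.40 mGal

100.4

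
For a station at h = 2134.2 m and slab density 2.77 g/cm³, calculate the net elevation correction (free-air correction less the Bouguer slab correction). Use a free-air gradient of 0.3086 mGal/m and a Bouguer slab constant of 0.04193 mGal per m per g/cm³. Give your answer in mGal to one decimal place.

410.7

Combined gradient = 0.3086 − 0.04193 × 2.77 = 0.1924539 mGal/m
Combined elevation correction = 0.1924539 × 2134.2 = 410.7 mGal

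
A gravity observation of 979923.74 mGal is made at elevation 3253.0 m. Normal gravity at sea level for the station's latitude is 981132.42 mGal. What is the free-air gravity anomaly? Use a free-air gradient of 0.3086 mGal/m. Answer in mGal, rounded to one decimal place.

Free-air correction = 0.3086 × 3253.0 = 1003.88 mGal
Free-air anomaly = 979923.74 − 981132.42 + (1003.88) = -204.80 mGal

-204.8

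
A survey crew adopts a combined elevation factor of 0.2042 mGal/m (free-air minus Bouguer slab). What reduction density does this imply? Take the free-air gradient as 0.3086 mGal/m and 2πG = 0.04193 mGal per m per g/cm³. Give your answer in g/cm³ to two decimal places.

2.49

0.2042 = 0.3086 − 0.04193 × ρ
ρ = (0.3086 − 0.2042) / 0.04193 = 2.49 g/cm³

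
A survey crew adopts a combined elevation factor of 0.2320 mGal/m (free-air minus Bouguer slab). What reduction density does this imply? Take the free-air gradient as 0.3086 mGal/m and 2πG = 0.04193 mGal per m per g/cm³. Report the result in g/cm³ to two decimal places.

1.83

0.2320 = 0.3086 − 0.04193 × ρ
ρ = (0.3086 − 0.2320) / 0.04193 = 1.83 g/cm³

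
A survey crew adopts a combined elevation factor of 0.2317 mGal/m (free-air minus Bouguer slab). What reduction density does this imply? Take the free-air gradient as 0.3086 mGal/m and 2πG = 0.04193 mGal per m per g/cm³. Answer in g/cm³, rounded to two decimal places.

0.2317 = 0.3086 − 0.04193 × ρ
ρ = (0.3086 − 0.2317) / 0.04193 = 1.83 g/cm³

1.83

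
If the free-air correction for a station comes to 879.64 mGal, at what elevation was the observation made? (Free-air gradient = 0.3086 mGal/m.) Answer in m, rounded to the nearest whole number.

2850

h = 879.64 / 0.3086 = 2850.42 m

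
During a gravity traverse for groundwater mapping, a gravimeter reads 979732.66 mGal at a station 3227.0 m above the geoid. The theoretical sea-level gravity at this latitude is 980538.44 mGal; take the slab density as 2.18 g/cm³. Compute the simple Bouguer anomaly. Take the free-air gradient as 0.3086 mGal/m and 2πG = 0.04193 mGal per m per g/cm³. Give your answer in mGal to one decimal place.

Free-air correction = 0.3086 × 3227.0 = 995.85 mGal
Free-air anomaly = 979732.66 − 980538.44 + (995.85) = 190.07 mGal
Bouguer slab correction = 0.04193 × 2.18 × 3227.0 = 294.97 mGal
Simple Bouguer anomaly = 190.07 − (294.97) = -104.90 mGal

-104.9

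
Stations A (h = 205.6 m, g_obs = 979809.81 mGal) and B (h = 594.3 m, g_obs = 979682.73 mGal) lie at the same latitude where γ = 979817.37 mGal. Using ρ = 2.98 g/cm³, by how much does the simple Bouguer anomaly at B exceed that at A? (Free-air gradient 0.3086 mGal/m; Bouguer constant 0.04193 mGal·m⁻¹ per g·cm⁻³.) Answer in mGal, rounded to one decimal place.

-55.7

Δg_SB(A) = 979809.81 − 979817.37 + 0.3086×205.6 − 0.04193×2.98×205.6 = 30.20 mGal
Δg_SB(B) = 979682.73 − 979817.37 + 0.3086×594.3 − 0.04193×2.98×594.3 = -25.50 mGal
Difference = -25.50 − (30.20) = -55.70 mGal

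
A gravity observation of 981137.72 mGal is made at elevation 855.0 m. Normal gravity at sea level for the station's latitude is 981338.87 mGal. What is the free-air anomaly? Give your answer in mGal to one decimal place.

Free-air correction = 0.3086 × 855.0 = 263.85 mGal
Free-air anomaly = 981137.72 − 981338.87 + (263.85) = 62.70 mGal

62.7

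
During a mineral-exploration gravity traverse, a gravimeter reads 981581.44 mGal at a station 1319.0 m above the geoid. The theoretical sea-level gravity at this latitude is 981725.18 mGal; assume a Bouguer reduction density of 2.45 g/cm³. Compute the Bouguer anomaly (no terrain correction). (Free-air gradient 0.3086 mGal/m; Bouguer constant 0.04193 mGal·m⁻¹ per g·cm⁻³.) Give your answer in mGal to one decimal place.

Free-air correction = 0.3086 × 1319.0 = 407.04 mGal
Free-air anomaly = 981581.44 − 981725.18 + (407.04) = 263.30 mGal
Bouguer slab correction = 0.04193 × 2.45 × 1319.0 = 135.50 mGal
Simple Bouguer anomaly = 263.30 − (135.50) = 127.80 mGal

127.8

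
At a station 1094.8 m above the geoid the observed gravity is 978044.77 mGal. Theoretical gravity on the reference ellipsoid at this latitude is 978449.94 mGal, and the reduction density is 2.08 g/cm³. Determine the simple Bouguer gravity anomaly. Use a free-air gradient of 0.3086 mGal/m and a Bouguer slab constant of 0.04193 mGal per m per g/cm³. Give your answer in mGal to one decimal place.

Free-air correction = 0.3086 × 1094.8 = 337.86 mGal
Free-air anomaly = 978044.77 − 978449.94 + (337.86) = -67.31 mGal
Bouguer slab correction = 0.04193 × 2.08 × 1094.8 = 95.48 mGal
Simple Bouguer anomaly = -67.31 − (95.48) = -162.79 mGal

-162.8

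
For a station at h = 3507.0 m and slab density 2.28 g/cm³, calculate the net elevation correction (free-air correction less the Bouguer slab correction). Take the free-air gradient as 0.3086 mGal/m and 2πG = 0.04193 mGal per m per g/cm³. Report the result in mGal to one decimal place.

Combined gradient = 0.3086 − 0.04193 × 2.28 = 0.2129996 mGal/m
Combined elevation correction = 0.2129996 × 3507.0 = 747.0 mGal

747.0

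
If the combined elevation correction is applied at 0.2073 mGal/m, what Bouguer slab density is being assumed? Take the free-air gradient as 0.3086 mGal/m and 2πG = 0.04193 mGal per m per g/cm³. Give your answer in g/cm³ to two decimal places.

2.42

0.2073 = 0.3086 − 0.04193 × ρ
ρ = (0.3086 − 0.2073) / 0.04193 = 2.42 g/cm³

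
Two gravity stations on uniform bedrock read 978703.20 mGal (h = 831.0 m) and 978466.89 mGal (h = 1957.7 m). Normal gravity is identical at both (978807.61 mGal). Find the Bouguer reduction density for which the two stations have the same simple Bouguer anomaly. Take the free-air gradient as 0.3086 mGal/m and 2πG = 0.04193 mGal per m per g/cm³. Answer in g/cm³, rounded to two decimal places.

Δg_obs = 978466.89 − 978703.20 = -236.31 mGal over Δh = 1957.7 − 831.0 = 1126.7 m
Equal Bouguer anomalies ⇒ Δg_obs + (0.3086 − 0.04193ρ)·Δh = 0
0.3086 − 0.04193ρ = −Δg_obs/Δh = 0.20974
ρ = (0.3086 − 0.20974) / 0.04193 = 2.36 g/cm³

2.36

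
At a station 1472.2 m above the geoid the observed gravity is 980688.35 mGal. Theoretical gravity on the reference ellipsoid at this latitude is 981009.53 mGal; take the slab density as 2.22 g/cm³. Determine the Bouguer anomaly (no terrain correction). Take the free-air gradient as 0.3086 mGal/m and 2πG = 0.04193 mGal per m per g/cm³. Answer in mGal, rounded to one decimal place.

Free-air correction = 0.3086 × 1472.2 = 454.32 mGal
Free-air anomaly = 980688.35 − 981009.53 + (454.32) = 133.14 mGal
Bouguer slab correction = 0.04193 × 2.22 × 1472.2 = 137.04 mGal
Simple Bouguer anomaly = 133.14 − (137.04) = -3.90 mGal

-3.9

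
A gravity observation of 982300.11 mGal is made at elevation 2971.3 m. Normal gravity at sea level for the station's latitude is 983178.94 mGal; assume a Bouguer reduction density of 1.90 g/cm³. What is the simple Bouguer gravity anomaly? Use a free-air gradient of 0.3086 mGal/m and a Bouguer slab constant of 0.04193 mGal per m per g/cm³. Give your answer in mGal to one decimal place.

Free-air correction = 0.3086 × 2971.3 = 916.94 mGal
Free-air anomaly = 982300.11 − 983178.94 + (916.94) = 38.11 mGal
Bouguer slab correction = 0.04193 × 1.90 × 2971.3 = 236.71 mGal
Simple Bouguer anomaly = 38.11 − (236.71) = -198.60 mGal

-198.6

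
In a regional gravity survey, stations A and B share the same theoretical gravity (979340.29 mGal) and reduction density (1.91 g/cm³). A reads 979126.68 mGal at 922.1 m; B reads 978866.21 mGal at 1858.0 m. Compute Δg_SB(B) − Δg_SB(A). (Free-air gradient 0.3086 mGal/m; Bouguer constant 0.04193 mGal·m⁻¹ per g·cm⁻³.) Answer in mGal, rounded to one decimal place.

-46.6

Δg_SB(A) = 979126.68 − 979340.29 + 0.3086×922.1 − 0.04193×1.91×922.1 = -2.90 mGal
Δg_SB(B) = 978866.21 − 979340.29 + 0.3086×1858.0 − 0.04193×1.91×1858.0 = -49.50 mGal
Difference = -49.50 − (-2.90) = -46.60 mGal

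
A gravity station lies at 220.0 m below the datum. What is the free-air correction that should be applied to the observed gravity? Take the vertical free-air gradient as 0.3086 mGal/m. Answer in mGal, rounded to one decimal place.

Free-air correction = 0.3086 × -220.0 = -67.9 mGal

-67.9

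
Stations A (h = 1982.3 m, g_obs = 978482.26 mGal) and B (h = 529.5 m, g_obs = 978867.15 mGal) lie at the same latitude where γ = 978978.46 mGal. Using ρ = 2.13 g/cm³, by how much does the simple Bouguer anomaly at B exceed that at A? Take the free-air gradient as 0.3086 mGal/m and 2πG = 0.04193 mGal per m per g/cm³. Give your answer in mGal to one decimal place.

Δg_SB(A) = 978482.26 − 978978.46 + 0.3086×1982.3 − 0.04193×2.13×1982.3 = -61.50 mGal
Δg_SB(B) = 978867.15 − 978978.46 + 0.3086×529.5 − 0.04193×2.13×529.5 = 4.80 mGal
Difference = 4.80 − (-61.50) = 66.30 mGal

66.3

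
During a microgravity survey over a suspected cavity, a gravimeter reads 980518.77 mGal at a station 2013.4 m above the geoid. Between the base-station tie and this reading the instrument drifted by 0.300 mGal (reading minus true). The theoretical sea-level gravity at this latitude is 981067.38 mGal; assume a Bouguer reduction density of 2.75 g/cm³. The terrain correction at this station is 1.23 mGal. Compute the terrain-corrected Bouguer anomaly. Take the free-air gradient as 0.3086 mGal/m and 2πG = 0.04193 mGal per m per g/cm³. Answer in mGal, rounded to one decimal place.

-158.5

Drift-corrected reading = 980518.77 − (0.300) = 980518.470 mGal
Free-air correction = 0.3086 × 2013.4 = 621.34 mGal
Free-air anomaly = 980518.470 − 981067.38 + (621.34) = 72.430 mGal
Bouguer slab correction = 0.04193 × 2.75 × 2013.4 = 232.16 mGal
Simple Bouguer anomaly = 72.430 − (232.16) = -159.730 mGal
Complete Bouguer anomaly = -159.730 + 1.23 = -158.500 mGal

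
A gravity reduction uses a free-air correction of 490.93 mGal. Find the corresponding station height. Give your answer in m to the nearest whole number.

1591

h = 490.93 / 0.3086 = 1590.83 m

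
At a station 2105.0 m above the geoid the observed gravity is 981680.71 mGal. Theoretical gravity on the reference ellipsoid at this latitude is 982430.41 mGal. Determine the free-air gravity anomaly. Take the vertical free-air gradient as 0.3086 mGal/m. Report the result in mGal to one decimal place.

Free-air correction = 0.3086 × 2105.0 = 649.60 mGal
Free-air anomaly = 981680.71 − 982430.41 + (649.60) = -100.10 mGal

-100.1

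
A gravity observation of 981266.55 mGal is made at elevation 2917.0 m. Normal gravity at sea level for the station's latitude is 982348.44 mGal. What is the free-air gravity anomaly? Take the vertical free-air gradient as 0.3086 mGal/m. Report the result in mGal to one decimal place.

-181.7

Free-air correction = 0.3086 × 2917.0 = 900.19 mGal
Free-air anomaly = 981266.55 − 982348.44 + (900.19) = -181.70 mGal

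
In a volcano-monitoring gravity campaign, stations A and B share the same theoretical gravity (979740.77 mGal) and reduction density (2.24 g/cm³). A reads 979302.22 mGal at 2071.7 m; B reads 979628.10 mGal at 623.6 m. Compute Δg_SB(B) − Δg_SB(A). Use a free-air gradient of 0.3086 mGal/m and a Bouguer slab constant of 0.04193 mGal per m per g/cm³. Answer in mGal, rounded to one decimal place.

Δg_SB(A) = 979302.22 − 979740.77 + 0.3086×2071.7 − 0.04193×2.24×2071.7 = 6.20 mGal
Δg_SB(B) = 979628.10 − 979740.77 + 0.3086×623.6 − 0.04193×2.24×623.6 = 21.20 mGal
Difference = 21.20 − (6.20) = 15.00 mGal

15.0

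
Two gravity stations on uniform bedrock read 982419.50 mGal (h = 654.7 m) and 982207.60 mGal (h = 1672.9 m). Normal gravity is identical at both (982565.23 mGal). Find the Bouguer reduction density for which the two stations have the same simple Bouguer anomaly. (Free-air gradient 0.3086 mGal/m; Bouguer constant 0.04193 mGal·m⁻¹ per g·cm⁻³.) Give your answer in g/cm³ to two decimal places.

2.40

Δg_obs = 982207.60 − 982419.50 = -211.90 mGal over Δh = 1672.9 − 654.7 = 1018.2 m
Equal Bouguer anomalies ⇒ Δg_obs + (0.3086 − 0.04193ρ)·Δh = 0
0.3086 − 0.04193ρ = −Δg_obs/Δh = 0.20811
ρ = (0.3086 − 0.20811) / 0.04193 = 2.40 g/cm³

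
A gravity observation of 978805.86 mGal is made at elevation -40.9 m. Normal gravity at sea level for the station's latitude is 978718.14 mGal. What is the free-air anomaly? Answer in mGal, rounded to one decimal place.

75.1

Free-air correction = 0.3086 × -40.9 = -12.62 mGal
Free-air anomaly = 978805.86 − 978718.14 + (-12.62) = 75.10 mGal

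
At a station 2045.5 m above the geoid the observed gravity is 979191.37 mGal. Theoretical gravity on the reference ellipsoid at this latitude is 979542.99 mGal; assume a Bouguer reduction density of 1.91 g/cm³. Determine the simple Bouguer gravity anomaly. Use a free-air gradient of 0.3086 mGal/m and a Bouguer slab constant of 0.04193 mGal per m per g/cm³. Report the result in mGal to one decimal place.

115.8

Free-air correction = 0.3086 × 2045.5 = 631.24 mGal
Free-air anomaly = 979191.37 − 979542.99 + (631.24) = 279.62 mGal
Bouguer slab correction = 0.04193 × 1.91 × 2045.5 = 163.82 mGal
Simple Bouguer anomaly = 279.62 − (163.82) = 115.80 mGal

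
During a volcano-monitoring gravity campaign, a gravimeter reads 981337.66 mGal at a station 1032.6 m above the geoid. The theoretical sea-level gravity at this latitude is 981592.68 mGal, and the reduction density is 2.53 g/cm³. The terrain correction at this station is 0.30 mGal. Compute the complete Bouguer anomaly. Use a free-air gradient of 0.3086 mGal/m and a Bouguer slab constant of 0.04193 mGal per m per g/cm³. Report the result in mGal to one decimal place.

Free-air correction = 0.3086 × 1032.6 = 318.66 mGal
Free-air anomaly = 981337.66 − 981592.68 + (318.66) = 63.64 mGal
Bouguer slab correction = 0.04193 × 2.53 × 1032.6 = 109.54 mGal
Simple Bouguer anomaly = 63.64 − (109.54) = -45.90 mGal
Complete Bouguer anomaly = -45.90 + 0.30 = -45.60 mGal

-45.6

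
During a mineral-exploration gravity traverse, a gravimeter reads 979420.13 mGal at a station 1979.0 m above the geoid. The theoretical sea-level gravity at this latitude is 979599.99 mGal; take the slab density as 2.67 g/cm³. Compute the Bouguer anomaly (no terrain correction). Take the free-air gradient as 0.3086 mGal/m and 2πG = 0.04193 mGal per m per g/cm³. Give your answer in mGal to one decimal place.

Free-air correction = 0.3086 × 1979.0 = 610.72 mGal
Free-air anomaly = 979420.13 − 979599.99 + (610.72) = 430.86 mGal
Bouguer slab correction = 0.04193 × 2.67 × 1979.0 = 221.56 mGal
Simple Bouguer anomaly = 430.86 − (221.56) = 209.30 mGal

209.3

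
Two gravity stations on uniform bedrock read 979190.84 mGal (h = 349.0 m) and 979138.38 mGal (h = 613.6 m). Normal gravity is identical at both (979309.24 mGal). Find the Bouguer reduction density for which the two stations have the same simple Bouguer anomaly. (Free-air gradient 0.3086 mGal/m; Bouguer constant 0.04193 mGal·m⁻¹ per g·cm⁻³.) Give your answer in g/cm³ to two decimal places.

2.63

Δg_obs = 979138.38 − 979190.84 = -52.46 mGal over Δh = 613.6 − 349.0 = 264.6 m
Equal Bouguer anomalies ⇒ Δg_obs + (0.3086 − 0.04193ρ)·Δh = 0
0.3086 − 0.04193ρ = −Δg_obs/Δh = 0.19826
ρ = (0.3086 − 0.19826) / 0.04193 = 2.63 g/cm³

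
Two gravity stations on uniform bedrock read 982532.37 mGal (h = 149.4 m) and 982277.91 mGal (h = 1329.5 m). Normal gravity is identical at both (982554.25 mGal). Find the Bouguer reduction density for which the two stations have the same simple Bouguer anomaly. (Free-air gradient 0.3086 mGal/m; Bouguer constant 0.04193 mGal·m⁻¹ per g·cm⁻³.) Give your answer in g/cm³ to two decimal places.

Δg_obs = 982277.91 − 982532.37 = -254.46 mGal over Δh = 1329.5 − 149.4 = 1180.1 m
Equal Bouguer anomalies ⇒ Δg_obs + (0.3086 − 0.04193ρ)·Δh = 0
0.3086 − 0.04193ρ = −Δg_obs/Δh = 0.21563
ρ = (0.3086 − 0.21563) / 0.04193 = 2.22 g/cm³

2.22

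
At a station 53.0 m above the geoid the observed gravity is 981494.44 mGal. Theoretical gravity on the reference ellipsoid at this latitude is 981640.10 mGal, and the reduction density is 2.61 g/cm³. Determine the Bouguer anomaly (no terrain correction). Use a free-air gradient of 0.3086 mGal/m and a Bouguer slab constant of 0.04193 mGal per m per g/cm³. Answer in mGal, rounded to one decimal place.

-135.1

Free-air correction = 0.3086 × 53.0 = 16.36 mGal
Free-air anomaly = 981494.44 − 981640.10 + (16.36) = -129.30 mGal
Bouguer slab correction = 0.04193 × 2.61 × 53.0 = 5.80 mGal
Simple Bouguer anomaly = -129.30 − (5.80) = -135.10 mGal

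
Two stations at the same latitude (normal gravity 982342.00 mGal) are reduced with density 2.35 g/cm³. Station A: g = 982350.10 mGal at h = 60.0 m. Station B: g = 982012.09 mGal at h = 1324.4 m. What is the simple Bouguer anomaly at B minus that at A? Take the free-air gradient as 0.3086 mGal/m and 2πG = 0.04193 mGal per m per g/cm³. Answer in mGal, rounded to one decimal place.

-72.4

Δg_SB(A) = 982350.10 − 982342.00 + 0.3086×60.0 − 0.04193×2.35×60.0 = 20.70 mGal
Δg_SB(B) = 982012.09 − 982342.00 + 0.3086×1324.4 − 0.04193×2.35×1324.4 = -51.70 mGal
Difference = -51.70 − (20.70) = -72.40 mGal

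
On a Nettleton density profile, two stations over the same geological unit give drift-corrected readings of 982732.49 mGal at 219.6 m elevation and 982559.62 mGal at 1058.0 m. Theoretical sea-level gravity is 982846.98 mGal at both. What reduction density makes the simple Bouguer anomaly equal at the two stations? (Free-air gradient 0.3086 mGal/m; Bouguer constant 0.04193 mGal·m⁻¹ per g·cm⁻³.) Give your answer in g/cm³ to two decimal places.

Δg_obs = 982559.62 − 982732.49 = -172.87 mGal over Δh = 1058.0 − 219.6 = 838.4 m
Equal Bouguer anomalies ⇒ Δg_obs + (0.3086 − 0.04193ρ)·Δh = 0
0.3086 − 0.04193ρ = −Δg_obs/Δh = 0.20619
ρ = (0.3086 − 0.20619) / 0.04193 = 2.44 g/cm³

2.44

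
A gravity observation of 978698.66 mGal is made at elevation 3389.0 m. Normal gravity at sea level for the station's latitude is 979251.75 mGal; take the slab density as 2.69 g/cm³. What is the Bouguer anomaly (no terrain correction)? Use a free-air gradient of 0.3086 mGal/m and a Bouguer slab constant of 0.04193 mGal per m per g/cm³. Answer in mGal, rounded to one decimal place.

Free-air correction = 0.3086 × 3389.0 = 1045.85 mGal
Free-air anomaly = 978698.66 − 979251.75 + (1045.85) = 492.76 mGal
Bouguer slab correction = 0.04193 × 2.69 × 3389.0 = 382.25 mGal
Simple Bouguer anomaly = 492.76 − (382.25) = 110.51 mGal

110.5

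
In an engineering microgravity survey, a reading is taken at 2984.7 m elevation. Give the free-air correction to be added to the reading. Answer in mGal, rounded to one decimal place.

Free-air correction = 0.3086 × 2984.7 = 921.1 mGal

921.1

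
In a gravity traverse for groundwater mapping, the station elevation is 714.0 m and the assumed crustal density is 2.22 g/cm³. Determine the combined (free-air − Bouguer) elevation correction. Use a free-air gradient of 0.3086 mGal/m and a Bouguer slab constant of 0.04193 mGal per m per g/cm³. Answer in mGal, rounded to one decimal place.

Combined gradient = 0.3086 − 0.04193 × 2.22 = 0.2155154 mGal/m
Combined elevation correction = 0.2155154 × 714.0 = 153.9 mGal

153.9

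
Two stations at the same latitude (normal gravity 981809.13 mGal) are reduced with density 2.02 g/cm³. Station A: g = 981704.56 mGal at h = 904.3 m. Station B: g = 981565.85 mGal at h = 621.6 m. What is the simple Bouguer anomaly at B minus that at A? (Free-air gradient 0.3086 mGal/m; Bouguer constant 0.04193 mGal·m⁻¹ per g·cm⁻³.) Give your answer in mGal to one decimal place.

-202.0

Δg_SB(A) = 981704.56 − 981809.13 + 0.3086×904.3 − 0.04193×2.02×904.3 = 97.90 mGal
Δg_SB(B) = 981565.85 − 981809.13 + 0.3086×621.6 − 0.04193×2.02×621.6 = -104.10 mGal
Difference = -104.10 − (97.90) = -202.00 mGal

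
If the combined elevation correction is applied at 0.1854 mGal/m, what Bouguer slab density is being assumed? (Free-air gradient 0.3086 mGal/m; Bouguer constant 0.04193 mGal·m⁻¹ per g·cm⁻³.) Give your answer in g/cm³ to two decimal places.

0.1854 = 0.3086 − 0.04193 × ρ
ρ = (0.3086 − 0.1854) / 0.04193 = 2.94 g/cm³

2.94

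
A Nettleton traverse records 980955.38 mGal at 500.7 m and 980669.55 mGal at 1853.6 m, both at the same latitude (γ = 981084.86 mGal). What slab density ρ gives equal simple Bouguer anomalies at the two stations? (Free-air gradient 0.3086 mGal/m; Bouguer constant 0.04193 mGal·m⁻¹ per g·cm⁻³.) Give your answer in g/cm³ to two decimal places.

2.32

Δg_obs = 980669.55 − 980955.38 = -285.83 mGal over Δh = 1853.6 − 500.7 = 1352.9 m
Equal Bouguer anomalies ⇒ Δg_obs + (0.3086 − 0.04193ρ)·Δh = 0
0.3086 − 0.04193ρ = −Δg_obs/Δh = 0.21127
ρ = (0.3086 − 0.21127) / 0.04193 = 2.32 g/cm³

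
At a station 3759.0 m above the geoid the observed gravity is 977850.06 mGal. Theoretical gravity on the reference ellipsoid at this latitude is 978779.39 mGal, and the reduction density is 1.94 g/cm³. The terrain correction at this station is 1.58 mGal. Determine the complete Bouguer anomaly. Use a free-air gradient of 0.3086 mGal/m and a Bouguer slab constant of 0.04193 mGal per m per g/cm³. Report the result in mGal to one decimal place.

-73.5

Free-air correction = 0.3086 × 3759.0 = 1160.03 mGal
Free-air anomaly = 977850.06 − 978779.39 + (1160.03) = 230.70 mGal
Bouguer slab correction = 0.04193 × 1.94 × 3759.0 = 305.77 mGal
Simple Bouguer anomaly = 230.70 − (305.77) = -75.07 mGal
Complete Bouguer anomaly = -75.07 + 1.58 = -73.49 mGal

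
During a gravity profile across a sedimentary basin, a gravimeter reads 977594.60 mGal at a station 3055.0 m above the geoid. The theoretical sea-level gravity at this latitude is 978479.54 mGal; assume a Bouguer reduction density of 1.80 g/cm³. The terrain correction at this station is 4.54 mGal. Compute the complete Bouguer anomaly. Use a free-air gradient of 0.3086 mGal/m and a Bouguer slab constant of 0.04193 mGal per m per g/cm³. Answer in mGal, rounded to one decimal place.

-168.2

Free-air correction = 0.3086 × 3055.0 = 942.77 mGal
Free-air anomaly = 977594.60 − 978479.54 + (942.77) = 57.83 mGal
Bouguer slab correction = 0.04193 × 1.80 × 3055.0 = 230.57 mGal
Simple Bouguer anomaly = 57.83 − (230.57) = -172.74 mGal
Complete Bouguer anomaly = -172.74 + 4.54 = -168.20 mGal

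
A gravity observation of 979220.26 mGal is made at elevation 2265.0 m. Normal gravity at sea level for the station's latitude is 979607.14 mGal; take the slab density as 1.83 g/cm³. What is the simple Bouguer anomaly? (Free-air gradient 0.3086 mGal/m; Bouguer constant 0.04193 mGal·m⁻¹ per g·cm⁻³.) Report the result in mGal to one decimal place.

Free-air correction = 0.3086 × 2265.0 = 698.98 mGal
Free-air anomaly = 979220.26 − 979607.14 + (698.98) = 312.10 mGal
Bouguer slab correction = 0.04193 × 1.83 × 2265.0 = 173.80 mGal
Simple Bouguer anomaly = 312.10 − (173.80) = 138.30 mGal

138.3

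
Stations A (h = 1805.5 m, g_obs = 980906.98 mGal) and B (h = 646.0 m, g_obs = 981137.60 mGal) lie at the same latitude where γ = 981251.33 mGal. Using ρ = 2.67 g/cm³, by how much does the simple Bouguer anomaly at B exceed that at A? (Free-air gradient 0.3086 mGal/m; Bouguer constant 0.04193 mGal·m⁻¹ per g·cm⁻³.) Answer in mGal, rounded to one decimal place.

2.6

Δg_SB(A) = 980906.98 − 981251.33 + 0.3086×1805.5 − 0.04193×2.67×1805.5 = 10.70 mGal
Δg_SB(B) = 981137.60 − 981251.33 + 0.3086×646.0 − 0.04193×2.67×646.0 = 13.30 mGal
Difference = 13.30 − (10.70) = 2.60 mGal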